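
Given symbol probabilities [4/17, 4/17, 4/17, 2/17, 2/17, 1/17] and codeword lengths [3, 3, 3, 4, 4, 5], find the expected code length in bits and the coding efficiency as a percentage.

Average length L = Σ p_i × l_i = 3.3529 bits
Entropy H = 2.4404 bits
Efficiency η = H/L × 100% = 72.78%


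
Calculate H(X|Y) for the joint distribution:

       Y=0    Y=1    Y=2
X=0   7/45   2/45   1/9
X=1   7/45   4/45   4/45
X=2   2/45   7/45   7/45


H(X|Y) = Σ_y p(y) H(X|Y=y)
  p(Y=0) = 16/45, H(X|Y=0) = 1.4186
  p(Y=1) = 13/45, H(X|Y=1) = 1.4196
  p(Y=2) = 16/45, H(X|Y=2) = 1.5462
H(X|Y) = 0.3556×1.4186 + 0.2889×1.4196 + 0.3556×1.5462 = 1.4642 bits


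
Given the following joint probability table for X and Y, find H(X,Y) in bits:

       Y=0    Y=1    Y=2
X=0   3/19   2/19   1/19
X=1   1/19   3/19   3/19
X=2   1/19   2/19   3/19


H(X,Y) = -Σ p(x,y) log₂ p(x,y)
  p(0,0)=3/19: -0.1579 × log₂(0.1579) = 0.4205
  p(0,1)=2/19: -0.1053 × log₂(0.1053) = 0.3419
  p(0,2)=1/19: -0.0526 × log₂(0.0526) = 0.2236
  p(1,0)=1/19: -0.0526 × log₂(0.0526) = 0.2236
  p(1,1)=3/19: -0.1579 × log₂(0.1579) = 0.4205
  p(1,2)=3/19: -0.1579 × log₂(0.1579) = 0.4205
  p(2,0)=1/19: -0.0526 × log₂(0.0526) = 0.2236
  p(2,1)=2/19: -0.1053 × log₂(0.1053) = 0.3419
  p(2,2)=3/19: -0.1579 × log₂(0.1579) = 0.4205
H(X,Y) = 3.0364 bits


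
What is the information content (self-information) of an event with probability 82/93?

Information content I(x) = -log₂(p(x))
I = -log₂(82/93) = -log₂(0.8817)
I = 0.1816 bits


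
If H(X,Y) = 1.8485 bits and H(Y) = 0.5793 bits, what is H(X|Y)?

Chain rule: H(X,Y) = H(X|Y) + H(Y)
H(X|Y) = H(X,Y) - H(Y) = 1.8485 - 0.5793 = 1.2692 bits


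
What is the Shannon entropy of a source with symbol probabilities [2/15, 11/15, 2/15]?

H(X) = -Σ p(x) log₂ p(x)
  -2/15 × log₂(2/15) = 0.3876
  -11/15 × log₂(11/15) = 0.3281
  -2/15 × log₂(2/15) = 0.3876
H(X) = 1.1033 bits


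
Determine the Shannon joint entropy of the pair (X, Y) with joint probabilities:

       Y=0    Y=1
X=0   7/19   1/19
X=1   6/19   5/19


H(X,Y) = -Σ p(x,y) log₂ p(x,y)
  p(0,0)=7/19: -0.3684 × log₂(0.3684) = 0.5307
  p(0,1)=1/19: -0.0526 × log₂(0.0526) = 0.2236
  p(1,0)=6/19: -0.3158 × log₂(0.3158) = 0.5251
  p(1,1)=5/19: -0.2632 × log₂(0.2632) = 0.5068
H(X,Y) = 1.7863 bits


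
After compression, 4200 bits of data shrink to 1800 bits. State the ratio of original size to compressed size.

Compression ratio = Original / Compressed
= 4200 / 1800 = 2.33:1


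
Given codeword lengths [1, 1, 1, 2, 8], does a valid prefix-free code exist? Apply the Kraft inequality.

Kraft inequality: Σ 2^(-l_i) ≤ 1 for prefix-free code
Calculating: 2^(-1) + 2^(-1) + 2^(-1) + 2^(-2) + 2^(-8)
= 0.5 + 0.5 + 0.5 + 0.25 + 0.00390625
= 1.7539
Since 1.7539 > 1, prefix-free code does not exist


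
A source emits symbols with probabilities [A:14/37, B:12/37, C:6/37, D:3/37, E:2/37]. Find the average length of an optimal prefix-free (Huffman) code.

Huffman tree construction:
Combine smallest probabilities repeatedly
Resulting codes:
  A: 0 (length 1)
  B: 11 (length 2)
  C: 101 (length 3)
  D: 1001 (length 4)
  E: 1000 (length 4)
Average length = Σ p(s) × length(s) = 2.0541 bits


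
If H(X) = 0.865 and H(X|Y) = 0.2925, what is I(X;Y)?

I(X;Y) = H(X) - H(X|Y)
I(X;Y) = 0.865 - 0.2925 = 0.5725 bits


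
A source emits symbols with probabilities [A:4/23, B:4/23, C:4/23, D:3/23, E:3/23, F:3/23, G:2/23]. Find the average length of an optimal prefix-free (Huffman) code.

Huffman tree construction:
Combine smallest probabilities repeatedly
Resulting codes:
  A: 110 (length 3)
  B: 111 (length 3)
  C: 00 (length 2)
  D: 011 (length 3)
  E: 100 (length 3)
  F: 101 (length 3)
  G: 010 (length 3)
Average length = Σ p(s) × length(s) = 2.8261 bits


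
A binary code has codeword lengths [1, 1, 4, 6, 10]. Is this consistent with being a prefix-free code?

Kraft inequality: Σ 2^(-l_i) ≤ 1 for prefix-free code
Calculating: 2^(-1) + 2^(-1) + 2^(-4) + 2^(-6) + 2^(-10)
= 0.5 + 0.5 + 0.0625 + 0.015625 + 0.0009765625
= 1.0791
Since 1.0791 > 1, prefix-free code does not exist


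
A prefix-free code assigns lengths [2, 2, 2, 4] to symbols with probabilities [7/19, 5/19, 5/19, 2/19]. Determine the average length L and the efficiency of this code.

Average length L = Σ p_i × l_i = 2.2105 bits
Entropy H = 1.8863 bits
Efficiency η = H/L × 100% = 85.33%


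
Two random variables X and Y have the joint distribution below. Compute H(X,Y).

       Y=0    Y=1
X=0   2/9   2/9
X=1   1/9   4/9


H(X,Y) = -Σ p(x,y) log₂ p(x,y)
  p(0,0)=2/9: -0.2222 × log₂(0.2222) = 0.4822
  p(0,1)=2/9: -0.2222 × log₂(0.2222) = 0.4822
  p(1,0)=1/9: -0.1111 × log₂(0.1111) = 0.3522
  p(1,1)=4/9: -0.4444 × log₂(0.4444) = 0.5200
H(X,Y) = 1.8366 bits


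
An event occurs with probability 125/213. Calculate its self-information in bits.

Information content I(x) = -log₂(p(x))
I = -log₂(125/213) = -log₂(0.5869)
I = 0.7689 bits


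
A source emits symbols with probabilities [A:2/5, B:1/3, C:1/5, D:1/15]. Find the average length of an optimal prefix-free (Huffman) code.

Huffman tree construction:
Combine smallest probabilities repeatedly
Resulting codes:
  A: 0 (length 1)
  B: 11 (length 2)
  C: 101 (length 3)
  D: 100 (length 3)
Average length = Σ p(s) × length(s) = 1.8667 bits


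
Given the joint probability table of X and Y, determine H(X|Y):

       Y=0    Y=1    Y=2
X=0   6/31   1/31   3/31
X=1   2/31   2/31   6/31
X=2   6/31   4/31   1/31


H(X|Y) = Σ_y p(y) H(X|Y=y)
  p(Y=0) = 14/31, H(X|Y=0) = 1.4488
  p(Y=1) = 7/31, H(X|Y=1) = 1.3788
  p(Y=2) = 10/31, H(X|Y=2) = 1.2955
H(X|Y) = 0.4516×1.4488 + 0.2258×1.3788 + 0.3226×1.2955 = 1.3835 bits


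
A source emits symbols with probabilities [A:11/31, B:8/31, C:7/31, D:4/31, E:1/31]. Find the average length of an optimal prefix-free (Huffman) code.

Huffman tree construction:
Combine smallest probabilities repeatedly
Resulting codes:
  A: 11 (length 2)
  B: 10 (length 2)
  C: 01 (length 2)
  D: 001 (length 3)
  E: 000 (length 3)
Average length = Σ p(s) × length(s) = 2.1613 bits


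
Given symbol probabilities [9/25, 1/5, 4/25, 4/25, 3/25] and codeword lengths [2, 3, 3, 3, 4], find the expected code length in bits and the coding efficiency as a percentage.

Average length L = Σ p_i × l_i = 2.7600 bits
Entropy H = 2.2081 bits
Efficiency η = H/L × 100% = 80.00%


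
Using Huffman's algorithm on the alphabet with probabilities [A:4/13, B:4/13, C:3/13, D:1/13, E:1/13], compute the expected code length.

Huffman tree construction:
Combine smallest probabilities repeatedly
Resulting codes:
  A: 10 (length 2)
  B: 11 (length 2)
  C: 01 (length 2)
  D: 000 (length 3)
  E: 001 (length 3)
Average length = Σ p(s) × length(s) = 2.1538 bits


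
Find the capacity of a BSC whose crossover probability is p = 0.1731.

For BSC with error probability p:
C = 1 - H(p) where H(p) is binary entropy
H(0.1731) = -0.1731 × log₂(0.1731) - 0.8269 × log₂(0.8269)
H(p) = 0.6647
C = 1 - 0.6647 = 0.3353 bits/use


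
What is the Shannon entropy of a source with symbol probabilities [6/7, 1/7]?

H(X) = -Σ p(x) log₂ p(x)
  -6/7 × log₂(6/7) = 0.1906
  -1/7 × log₂(1/7) = 0.4011
H(X) = 0.5917 bits


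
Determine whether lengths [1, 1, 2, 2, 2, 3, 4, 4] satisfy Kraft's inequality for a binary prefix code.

Kraft inequality: Σ 2^(-l_i) ≤ 1 for prefix-free code
Calculating: 2^(-1) + 2^(-1) + 2^(-2) + 2^(-2) + 2^(-2) + 2^(-3) + 2^(-4) + 2^(-4)
= 0.5 + 0.5 + 0.25 + 0.25 + 0.25 + 0.125 + 0.0625 + 0.0625
= 2.0000
Since 2.0000 > 1, prefix-free code does not exist


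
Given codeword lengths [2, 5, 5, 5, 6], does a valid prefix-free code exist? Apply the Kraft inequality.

Kraft inequality: Σ 2^(-l_i) ≤ 1 for prefix-free code
Calculating: 2^(-2) + 2^(-5) + 2^(-5) + 2^(-5) + 2^(-6)
= 0.25 + 0.03125 + 0.03125 + 0.03125 + 0.015625
= 0.3594
Since 0.3594 ≤ 1, prefix-free code exists


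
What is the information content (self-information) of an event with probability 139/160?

Information content I(x) = -log₂(p(x))
I = -log₂(139/160) = -log₂(0.8688)
I = 0.2030 bits


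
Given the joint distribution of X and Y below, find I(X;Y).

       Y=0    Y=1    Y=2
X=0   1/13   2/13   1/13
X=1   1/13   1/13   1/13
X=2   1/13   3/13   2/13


H(X) = 1.5262, H(Y) = 1.5262, H(X,Y) = 3.0270
I(X;Y) = H(X) + H(Y) - H(X,Y) = 0.0255 bits


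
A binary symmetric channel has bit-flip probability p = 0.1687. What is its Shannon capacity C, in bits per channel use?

For BSC with error probability p:
C = 1 - H(p) where H(p) is binary entropy
H(0.1687) = -0.1687 × log₂(0.1687) - 0.8313 × log₂(0.8313)
H(p) = 0.6547
C = 1 - 0.6547 = 0.3453 bits/use


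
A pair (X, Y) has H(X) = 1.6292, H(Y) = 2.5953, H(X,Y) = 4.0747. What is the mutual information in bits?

I(X;Y) = H(X) + H(Y) - H(X,Y)
I(X;Y) = 1.6292 + 2.5953 - 4.0747 = 0.1498 bits


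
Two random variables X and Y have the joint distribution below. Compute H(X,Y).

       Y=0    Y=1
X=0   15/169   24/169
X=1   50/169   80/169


H(X,Y) = -Σ p(x,y) log₂ p(x,y)
  p(0,0)=15/169: -0.0888 × log₂(0.0888) = 0.3101
  p(0,1)=24/169: -0.1420 × log₂(0.1420) = 0.3999
  p(1,0)=50/169: -0.2959 × log₂(0.2959) = 0.5198
  p(1,1)=80/169: -0.4734 × log₂(0.4734) = 0.5107
H(X,Y) = 1.7406 bits


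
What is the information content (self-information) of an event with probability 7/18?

Information content I(x) = -log₂(p(x))
I = -log₂(7/18) = -log₂(0.3889)
I = 1.3626 bits


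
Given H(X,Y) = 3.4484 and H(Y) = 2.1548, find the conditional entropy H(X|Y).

Chain rule: H(X,Y) = H(X|Y) + H(Y)
H(X|Y) = H(X,Y) - H(Y) = 3.4484 - 2.1548 = 1.2936 bits


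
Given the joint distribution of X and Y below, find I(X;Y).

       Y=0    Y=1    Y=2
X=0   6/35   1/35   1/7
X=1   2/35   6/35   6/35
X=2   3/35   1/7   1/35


H(X) = 1.5621, H(Y) = 1.5838, H(X,Y) = 2.9435
I(X;Y) = H(X) + H(Y) - H(X,Y) = 0.2024 bits


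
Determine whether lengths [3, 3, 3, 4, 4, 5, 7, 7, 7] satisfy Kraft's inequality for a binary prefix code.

Kraft inequality: Σ 2^(-l_i) ≤ 1 for prefix-free code
Calculating: 2^(-3) + 2^(-3) + 2^(-3) + 2^(-4) + 2^(-4) + 2^(-5) + 2^(-7) + 2^(-7) + 2^(-7)
= 0.125 + 0.125 + 0.125 + 0.0625 + 0.0625 + 0.03125 + 0.0078125 + 0.0078125 + 0.0078125
= 0.5547
Since 0.5547 ≤ 1, prefix-free code exists


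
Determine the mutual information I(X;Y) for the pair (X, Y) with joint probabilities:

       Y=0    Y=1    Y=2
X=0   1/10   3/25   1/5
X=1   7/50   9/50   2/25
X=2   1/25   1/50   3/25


H(X) = 1.4997, H(Y) = 1.5690, H(X,Y) = 2.9633
I(X;Y) = H(X) + H(Y) - H(X,Y) = 0.1055 bits


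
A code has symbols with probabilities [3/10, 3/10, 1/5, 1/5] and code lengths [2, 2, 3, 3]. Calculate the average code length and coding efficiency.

Average length L = Σ p_i × l_i = 2.4000 bits
Entropy H = 1.9710 bits
Efficiency η = H/L × 100% = 82.12%


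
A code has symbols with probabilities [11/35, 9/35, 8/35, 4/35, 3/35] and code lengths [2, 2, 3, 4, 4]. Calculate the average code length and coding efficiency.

Average length L = Σ p_i × l_i = 2.6286 bits
Entropy H = 2.1768 bits
Efficiency η = H/L × 100% = 82.81%


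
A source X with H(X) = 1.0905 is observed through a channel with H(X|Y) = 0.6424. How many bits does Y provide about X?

I(X;Y) = H(X) - H(X|Y)
I(X;Y) = 1.0905 - 0.6424 = 0.4481 bits


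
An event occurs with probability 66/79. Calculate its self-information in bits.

Information content I(x) = -log₂(p(x))
I = -log₂(66/79) = -log₂(0.8354)
I = 0.2594 bits


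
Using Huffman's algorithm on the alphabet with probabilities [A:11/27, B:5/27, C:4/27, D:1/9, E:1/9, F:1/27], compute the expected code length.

Huffman tree construction:
Combine smallest probabilities repeatedly
Resulting codes:
  A: 0 (length 1)
  B: 111 (length 3)
  C: 101 (length 3)
  D: 1101 (length 4)
  E: 100 (length 3)
  F: 1100 (length 4)
Average length = Σ p(s) × length(s) = 2.3333 bits


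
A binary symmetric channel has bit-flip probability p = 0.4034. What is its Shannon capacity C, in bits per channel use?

For BSC with error probability p:
C = 1 - H(p) where H(p) is binary entropy
H(0.4034) = -0.4034 × log₂(0.4034) - 0.5966 × log₂(0.5966)
H(p) = 0.9729
C = 1 - 0.9729 = 0.0271 bits/use


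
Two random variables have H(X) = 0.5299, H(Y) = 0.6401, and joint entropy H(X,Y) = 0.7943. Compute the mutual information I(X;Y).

I(X;Y) = H(X) + H(Y) - H(X,Y)
I(X;Y) = 0.5299 + 0.6401 - 0.7943 = 0.3757 bits


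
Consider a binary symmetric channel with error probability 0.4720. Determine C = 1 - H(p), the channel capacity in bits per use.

For BSC with error probability p:
C = 1 - H(p) where H(p) is binary entropy
H(0.4720) = -0.4720 × log₂(0.4720) - 0.5280 × log₂(0.5280)
H(p) = 0.9977
C = 1 - 0.9977 = 0.0023 bits/use


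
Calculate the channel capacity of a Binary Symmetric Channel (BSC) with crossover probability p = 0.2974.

For BSC with error probability p:
C = 1 - H(p) where H(p) is binary entropy
H(0.2974) = -0.2974 × log₂(0.2974) - 0.7026 × log₂(0.7026)
H(p) = 0.8781
C = 1 - 0.8781 = 0.1219 bits/use


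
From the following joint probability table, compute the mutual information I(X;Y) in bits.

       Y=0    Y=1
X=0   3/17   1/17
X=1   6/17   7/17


H(X) = 0.7871, H(Y) = 0.9975, H(X,Y) = 1.7395
I(X;Y) = H(X) + H(Y) - H(X,Y) = 0.0452 bits


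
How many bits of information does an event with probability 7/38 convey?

Information content I(x) = -log₂(p(x))
I = -log₂(7/38) = -log₂(0.1842)
I = 2.4406 bits


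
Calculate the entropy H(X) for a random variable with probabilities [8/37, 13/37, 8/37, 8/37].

H(X) = -Σ p(x) log₂ p(x)
  -8/37 × log₂(8/37) = 0.4777
  -13/37 × log₂(13/37) = 0.5302
  -8/37 × log₂(8/37) = 0.4777
  -8/37 × log₂(8/37) = 0.4777
H(X) = 1.9634 bits


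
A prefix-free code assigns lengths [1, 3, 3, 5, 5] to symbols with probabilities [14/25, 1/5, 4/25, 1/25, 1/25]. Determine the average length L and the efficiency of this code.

Average length L = Σ p_i × l_i = 2.0400 bits
Entropy H = 1.7274 bits
Efficiency η = H/L × 100% = 84.67%


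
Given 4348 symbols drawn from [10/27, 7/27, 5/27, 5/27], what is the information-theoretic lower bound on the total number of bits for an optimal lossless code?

Entropy H = 1.9367 bits/symbol
Minimum bits = H × n = 1.9367 × 4348
= 8420.94 bits


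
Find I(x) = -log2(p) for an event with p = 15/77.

Information content I(x) = -log₂(p(x))
I = -log₂(15/77) = -log₂(0.1948)
I = 2.3599 bits


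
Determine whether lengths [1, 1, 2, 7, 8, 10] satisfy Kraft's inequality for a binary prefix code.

Kraft inequality: Σ 2^(-l_i) ≤ 1 for prefix-free code
Calculating: 2^(-1) + 2^(-1) + 2^(-2) + 2^(-7) + 2^(-8) + 2^(-10)
= 0.5 + 0.5 + 0.25 + 0.0078125 + 0.00390625 + 0.0009765625
= 1.2627
Since 1.2627 > 1, prefix-free code does not exist


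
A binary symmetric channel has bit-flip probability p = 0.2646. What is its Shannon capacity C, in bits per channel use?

For BSC with error probability p:
C = 1 - H(p) where H(p) is binary entropy
H(0.2646) = -0.2646 × log₂(0.2646) - 0.7354 × log₂(0.7354)
H(p) = 0.8336
C = 1 - 0.8336 = 0.1664 bits/use


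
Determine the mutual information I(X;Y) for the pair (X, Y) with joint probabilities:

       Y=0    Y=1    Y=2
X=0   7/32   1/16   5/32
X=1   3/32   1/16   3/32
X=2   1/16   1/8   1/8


H(X) = 1.5462, H(Y) = 1.5613, H(X,Y) = 3.0384
I(X;Y) = H(X) + H(Y) - H(X,Y) = 0.0690 bits


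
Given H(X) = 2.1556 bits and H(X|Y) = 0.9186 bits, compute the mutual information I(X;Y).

I(X;Y) = H(X) - H(X|Y)
I(X;Y) = 2.1556 - 0.9186 = 1.237 bits


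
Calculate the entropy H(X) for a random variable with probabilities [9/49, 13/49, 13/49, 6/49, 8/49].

H(X) = -Σ p(x) log₂ p(x)
  -9/49 × log₂(9/49) = 0.4490
  -13/49 × log₂(13/49) = 0.5079
  -13/49 × log₂(13/49) = 0.5079
  -6/49 × log₂(6/49) = 0.3710
  -8/49 × log₂(8/49) = 0.4269
H(X) = 2.2627 bits


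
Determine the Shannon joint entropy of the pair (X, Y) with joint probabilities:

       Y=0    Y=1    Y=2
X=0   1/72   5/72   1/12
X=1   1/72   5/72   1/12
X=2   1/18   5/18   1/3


H(X,Y) = -Σ p(x,y) log₂ p(x,y)
  p(0,0)=1/72: -0.0139 × log₂(0.0139) = 0.0857
  p(0,1)=5/72: -0.0694 × log₂(0.0694) = 0.2672
  p(0,2)=1/12: -0.0833 × log₂(0.0833) = 0.2987
  p(1,0)=1/72: -0.0139 × log₂(0.0139) = 0.0857
  p(1,1)=5/72: -0.0694 × log₂(0.0694) = 0.2672
  p(1,2)=1/12: -0.0833 × log₂(0.0833) = 0.2987
  p(2,0)=1/18: -0.0556 × log₂(0.0556) = 0.2317
  p(2,1)=5/18: -0.2778 × log₂(0.2778) = 0.5133
  p(2,2)=1/3: -0.3333 × log₂(0.3333) = 0.5283
H(X,Y) = 2.5766 bits


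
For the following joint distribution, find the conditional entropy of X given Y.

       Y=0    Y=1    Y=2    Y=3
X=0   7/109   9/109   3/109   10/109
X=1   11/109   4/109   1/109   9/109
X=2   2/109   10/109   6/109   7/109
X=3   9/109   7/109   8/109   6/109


H(X|Y) = Σ_y p(y) H(X|Y=y)
  p(Y=0) = 29/109, H(X|Y=0) = 1.8154
  p(Y=1) = 30/109, H(X|Y=1) = 1.9269
  p(Y=2) = 18/109, H(X|Y=2) = 1.7108
  p(Y=3) = 32/109, H(X|Y=3) = 1.9716
H(X|Y) = 0.2661×1.8154 + 0.2752×1.9269 + 0.1651×1.7108 + 0.2936×1.9716 = 1.8747 bits


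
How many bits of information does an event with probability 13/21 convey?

Information content I(x) = -log₂(p(x))
I = -log₂(13/21) = -log₂(0.6190)
I = 0.6919 bits


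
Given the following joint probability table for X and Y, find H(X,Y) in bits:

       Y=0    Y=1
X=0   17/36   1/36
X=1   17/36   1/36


H(X,Y) = -Σ p(x,y) log₂ p(x,y)
  p(0,0)=17/36: -0.4722 × log₂(0.4722) = 0.5112
  p(0,1)=1/36: -0.0278 × log₂(0.0278) = 0.1436
  p(1,0)=17/36: -0.4722 × log₂(0.4722) = 0.5112
  p(1,1)=1/36: -0.0278 × log₂(0.0278) = 0.1436
H(X,Y) = 1.3095 bits


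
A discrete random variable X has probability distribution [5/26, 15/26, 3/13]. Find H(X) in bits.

H(X) = -Σ p(x) log₂ p(x)
  -5/26 × log₂(5/26) = 0.4574
  -15/26 × log₂(15/26) = 0.4578
  -3/13 × log₂(3/13) = 0.4882
H(X) = 1.4034 bits


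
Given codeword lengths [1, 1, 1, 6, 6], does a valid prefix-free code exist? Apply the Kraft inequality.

Kraft inequality: Σ 2^(-l_i) ≤ 1 for prefix-free code
Calculating: 2^(-1) + 2^(-1) + 2^(-1) + 2^(-6) + 2^(-6)
= 0.5 + 0.5 + 0.5 + 0.015625 + 0.015625
= 1.5312
Since 1.5312 > 1, prefix-free code does not exist


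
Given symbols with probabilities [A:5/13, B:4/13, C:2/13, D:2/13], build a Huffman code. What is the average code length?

Huffman tree construction:
Combine smallest probabilities repeatedly
Resulting codes:
  A: 0 (length 1)
  B: 10 (length 2)
  C: 110 (length 3)
  D: 111 (length 3)
Average length = Σ p(s) × length(s) = 1.9231 bits


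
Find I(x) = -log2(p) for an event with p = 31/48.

Information content I(x) = -log₂(p(x))
I = -log₂(31/48) = -log₂(0.6458)
I = 0.6308 bits


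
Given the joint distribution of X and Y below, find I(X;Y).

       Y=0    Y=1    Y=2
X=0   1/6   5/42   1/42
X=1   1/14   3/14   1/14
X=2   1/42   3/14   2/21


H(X) = 1.5825, H(Y) = 1.4377, H(X,Y) = 2.8726
I(X;Y) = H(X) + H(Y) - H(X,Y) = 0.1476 bits


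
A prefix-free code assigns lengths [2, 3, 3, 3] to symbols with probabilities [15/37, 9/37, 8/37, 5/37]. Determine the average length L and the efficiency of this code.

Average length L = Σ p_i × l_i = 2.5946 bits
Entropy H = 1.8921 bits
Efficiency η = H/L × 100% = 72.92%


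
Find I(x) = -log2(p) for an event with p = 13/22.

Information content I(x) = -log₂(p(x))
I = -log₂(13/22) = -log₂(0.5909)
I = 0.7590 bits


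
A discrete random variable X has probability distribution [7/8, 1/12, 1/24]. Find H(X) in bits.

H(X) = -Σ p(x) log₂ p(x)
  -7/8 × log₂(7/8) = 0.1686
  -1/12 × log₂(1/12) = 0.2987
  -1/24 × log₂(1/24) = 0.1910
H(X) = 0.6584 bits


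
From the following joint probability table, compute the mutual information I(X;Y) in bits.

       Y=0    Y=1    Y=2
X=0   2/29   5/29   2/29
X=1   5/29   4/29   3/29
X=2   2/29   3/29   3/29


H(X) = 1.5632, H(Y) = 1.5632, H(X,Y) = 3.0827
I(X;Y) = H(X) + H(Y) - H(X,Y) = 0.0437 bits


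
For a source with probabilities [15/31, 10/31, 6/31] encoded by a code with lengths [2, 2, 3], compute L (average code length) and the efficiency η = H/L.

Average length L = Σ p_i × l_i = 2.1935 bits
Entropy H = 1.4919 bits
Efficiency η = H/L × 100% = 68.01%


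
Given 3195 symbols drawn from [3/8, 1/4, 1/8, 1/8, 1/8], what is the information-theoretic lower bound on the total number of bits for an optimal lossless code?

Entropy H = 2.1556 bits/symbol
Minimum bits = H × n = 2.1556 × 3195
= 6887.27 bits


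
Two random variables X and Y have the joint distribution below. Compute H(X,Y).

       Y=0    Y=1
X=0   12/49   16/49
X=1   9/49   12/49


H(X,Y) = -Σ p(x,y) log₂ p(x,y)
  p(0,0)=12/49: -0.2449 × log₂(0.2449) = 0.4971
  p(0,1)=16/49: -0.3265 × log₂(0.3265) = 0.5273
  p(1,0)=9/49: -0.1837 × log₂(0.1837) = 0.4490
  p(1,1)=12/49: -0.2449 × log₂(0.2449) = 0.4971
H(X,Y) = 1.9705 bits


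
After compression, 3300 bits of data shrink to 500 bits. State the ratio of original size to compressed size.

Compression ratio = Original / Compressed
= 3300 / 500 = 6.60:1


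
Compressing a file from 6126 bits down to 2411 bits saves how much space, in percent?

Space savings = (1 - Compressed/Original) × 100%
= (1 - 2411/6126) × 100%
= 60.64%


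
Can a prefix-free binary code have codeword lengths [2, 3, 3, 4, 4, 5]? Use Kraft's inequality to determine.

Kraft inequality: Σ 2^(-l_i) ≤ 1 for prefix-free code
Calculating: 2^(-2) + 2^(-3) + 2^(-3) + 2^(-4) + 2^(-4) + 2^(-5)
= 0.25 + 0.125 + 0.125 + 0.0625 + 0.0625 + 0.03125
= 0.6562
Since 0.6562 ≤ 1, prefix-free code exists


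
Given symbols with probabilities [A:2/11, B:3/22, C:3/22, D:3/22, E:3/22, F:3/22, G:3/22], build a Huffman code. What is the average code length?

Huffman tree construction:
Combine smallest probabilities repeatedly
Resulting codes:
  A: 00 (length 2)
  B: 010 (length 3)
  C: 011 (length 3)
  D: 100 (length 3)
  E: 101 (length 3)
  F: 110 (length 3)
  G: 111 (length 3)
Average length = Σ p(s) × length(s) = 2.8182 bits


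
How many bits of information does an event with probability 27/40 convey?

Information content I(x) = -log₂(p(x))
I = -log₂(27/40) = -log₂(0.6750)
I = 0.5670 bits


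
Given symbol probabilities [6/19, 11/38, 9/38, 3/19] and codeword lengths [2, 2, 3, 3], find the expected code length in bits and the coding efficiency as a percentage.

Average length L = Σ p_i × l_i = 2.3947 bits
Entropy H = 1.9555 bits
Efficiency η = H/L × 100% = 81.66%


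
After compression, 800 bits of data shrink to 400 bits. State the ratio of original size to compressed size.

Compression ratio = Original / Compressed
= 800 / 400 = 2.00:1


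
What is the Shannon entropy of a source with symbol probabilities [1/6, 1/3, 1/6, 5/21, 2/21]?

H(X) = -Σ p(x) log₂ p(x)
  -1/6 × log₂(1/6) = 0.4308
  -1/3 × log₂(1/3) = 0.5283
  -1/6 × log₂(1/6) = 0.4308
  -5/21 × log₂(5/21) = 0.4929
  -2/21 × log₂(2/21) = 0.3231
H(X) = 2.2060 bits


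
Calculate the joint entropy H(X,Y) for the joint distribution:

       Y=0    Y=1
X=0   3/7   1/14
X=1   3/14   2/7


H(X,Y) = -Σ p(x,y) log₂ p(x,y)
  p(0,0)=3/7: -0.4286 × log₂(0.4286) = 0.5239
  p(0,1)=1/14: -0.0714 × log₂(0.0714) = 0.2720
  p(1,0)=3/14: -0.2143 × log₂(0.2143) = 0.4762
  p(1,1)=2/7: -0.2857 × log₂(0.2857) = 0.5164
H(X,Y) = 1.7885 bits


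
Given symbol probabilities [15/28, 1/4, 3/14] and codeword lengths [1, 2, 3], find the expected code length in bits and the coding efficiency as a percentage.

Average length L = Σ p_i × l_i = 1.6786 bits
Entropy H = 1.4586 bits
Efficiency η = H/L × 100% = 86.90%


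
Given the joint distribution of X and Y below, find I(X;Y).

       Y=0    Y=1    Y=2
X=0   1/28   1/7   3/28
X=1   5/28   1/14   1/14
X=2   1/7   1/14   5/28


H(X) = 1.5722, H(Y) = 1.5774, H(X,Y) = 3.0226
I(X;Y) = H(X) + H(Y) - H(X,Y) = 0.1271 bits


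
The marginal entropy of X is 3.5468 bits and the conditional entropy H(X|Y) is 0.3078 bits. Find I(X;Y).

I(X;Y) = H(X) - H(X|Y)
I(X;Y) = 3.5468 - 0.3078 = 3.239 bits


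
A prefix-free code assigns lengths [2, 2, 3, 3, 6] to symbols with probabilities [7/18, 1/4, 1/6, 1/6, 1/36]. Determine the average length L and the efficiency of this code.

Average length L = Σ p_i × l_i = 2.4444 bits
Entropy H = 2.0352 bits
Efficiency η = H/L × 100% = 83.26%


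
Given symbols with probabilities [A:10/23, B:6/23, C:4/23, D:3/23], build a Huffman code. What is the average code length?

Huffman tree construction:
Combine smallest probabilities repeatedly
Resulting codes:
  A: 0 (length 1)
  B: 10 (length 2)
  C: 111 (length 3)
  D: 110 (length 3)
Average length = Σ p(s) × length(s) = 1.8696 bits


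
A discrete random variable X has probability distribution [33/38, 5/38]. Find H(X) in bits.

H(X) = -Σ p(x) log₂ p(x)
  -33/38 × log₂(33/38) = 0.1768
  -5/38 × log₂(5/38) = 0.3850
H(X) = 0.5618 bits


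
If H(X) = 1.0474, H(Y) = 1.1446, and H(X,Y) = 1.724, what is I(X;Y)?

I(X;Y) = H(X) + H(Y) - H(X,Y)
I(X;Y) = 1.0474 + 1.1446 - 1.724 = 0.468 bits


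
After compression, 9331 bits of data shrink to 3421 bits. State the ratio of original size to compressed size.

Compression ratio = Original / Compressed
= 9331 / 3421 = 2.73:1


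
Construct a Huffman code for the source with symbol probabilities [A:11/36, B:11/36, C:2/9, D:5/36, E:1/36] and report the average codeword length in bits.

Huffman tree construction:
Combine smallest probabilities repeatedly
Resulting codes:
  A: 10 (length 2)
  B: 11 (length 2)
  C: 01 (length 2)
  D: 001 (length 3)
  E: 000 (length 3)
Average length = Σ p(s) × length(s) = 2.1667 bits


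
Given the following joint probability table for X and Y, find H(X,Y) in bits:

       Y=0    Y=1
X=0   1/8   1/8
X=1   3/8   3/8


H(X,Y) = -Σ p(x,y) log₂ p(x,y)
  p(0,0)=1/8: -0.1250 × log₂(0.1250) = 0.3750
  p(0,1)=1/8: -0.1250 × log₂(0.1250) = 0.3750
  p(1,0)=3/8: -0.3750 × log₂(0.3750) = 0.5306
  p(1,1)=3/8: -0.3750 × log₂(0.3750) = 0.5306
H(X,Y) = 1.8113 bits


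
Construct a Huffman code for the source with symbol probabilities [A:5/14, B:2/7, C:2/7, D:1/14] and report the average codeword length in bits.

Huffman tree construction:
Combine smallest probabilities repeatedly
Resulting codes:
  A: 11 (length 2)
  B: 01 (length 2)
  C: 10 (length 2)
  D: 00 (length 2)
Average length = Σ p(s) × length(s) = 2.0000 bits


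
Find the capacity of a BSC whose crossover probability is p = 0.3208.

For BSC with error probability p:
C = 1 - H(p) where H(p) is binary entropy
H(0.3208) = -0.3208 × log₂(0.3208) - 0.6792 × log₂(0.6792)
H(p) = 0.9052
C = 1 - 0.9052 = 0.0948 bits/use


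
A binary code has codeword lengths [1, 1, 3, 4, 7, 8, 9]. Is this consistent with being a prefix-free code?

Kraft inequality: Σ 2^(-l_i) ≤ 1 for prefix-free code
Calculating: 2^(-1) + 2^(-1) + 2^(-3) + 2^(-4) + 2^(-7) + 2^(-8) + 2^(-9)
= 0.5 + 0.5 + 0.125 + 0.0625 + 0.0078125 + 0.00390625 + 0.001953125
= 1.2012
Since 1.2012 > 1, prefix-free code does not exist


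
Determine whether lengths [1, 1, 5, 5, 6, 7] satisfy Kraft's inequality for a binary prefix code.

Kraft inequality: Σ 2^(-l_i) ≤ 1 for prefix-free code
Calculating: 2^(-1) + 2^(-1) + 2^(-5) + 2^(-5) + 2^(-6) + 2^(-7)
= 0.5 + 0.5 + 0.03125 + 0.03125 + 0.015625 + 0.0078125
= 1.0859
Since 1.0859 > 1, prefix-free code does not exist


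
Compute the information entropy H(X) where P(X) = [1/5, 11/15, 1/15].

H(X) = -Σ p(x) log₂ p(x)
  -1/5 × log₂(1/5) = 0.4644
  -11/15 × log₂(11/15) = 0.3281
  -1/15 × log₂(1/15) = 0.2605
H(X) = 1.0530 bits


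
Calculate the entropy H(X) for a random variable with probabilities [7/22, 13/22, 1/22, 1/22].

H(X) = -Σ p(x) log₂ p(x)
  -7/22 × log₂(7/22) = 0.5257
  -13/22 × log₂(13/22) = 0.4485
  -1/22 × log₂(1/22) = 0.2027
  -1/22 × log₂(1/22) = 0.2027
H(X) = 1.3796 bits


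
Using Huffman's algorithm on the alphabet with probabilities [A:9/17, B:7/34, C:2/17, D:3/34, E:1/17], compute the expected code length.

Huffman tree construction:
Combine smallest probabilities repeatedly
Resulting codes:
  A: 1 (length 1)
  B: 00 (length 2)
  C: 010 (length 3)
  D: 0111 (length 4)
  E: 0110 (length 4)
Average length = Σ p(s) × length(s) = 1.8824 bits


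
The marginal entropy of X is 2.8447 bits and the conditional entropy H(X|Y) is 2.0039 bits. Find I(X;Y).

I(X;Y) = H(X) - H(X|Y)
I(X;Y) = 2.8447 - 2.0039 = 0.8408 bits


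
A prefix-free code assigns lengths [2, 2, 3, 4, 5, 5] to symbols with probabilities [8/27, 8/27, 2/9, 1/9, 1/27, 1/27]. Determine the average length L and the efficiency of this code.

Average length L = Σ p_i × l_i = 2.6667 bits
Entropy H = 2.2266 bits
Efficiency η = H/L × 100% = 83.50%


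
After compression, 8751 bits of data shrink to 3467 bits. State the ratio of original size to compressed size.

Compression ratio = Original / Compressed
= 8751 / 3467 = 2.52:1


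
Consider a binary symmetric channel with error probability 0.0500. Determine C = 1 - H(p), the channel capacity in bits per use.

For BSC with error probability p:
C = 1 - H(p) where H(p) is binary entropy
H(0.0500) = -0.0500 × log₂(0.0500) - 0.9500 × log₂(0.9500)
H(p) = 0.2864
C = 1 - 0.2864 = 0.7136 bits/use


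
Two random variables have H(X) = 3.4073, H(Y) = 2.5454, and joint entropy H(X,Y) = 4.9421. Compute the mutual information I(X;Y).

I(X;Y) = H(X) + H(Y) - H(X,Y)
I(X;Y) = 3.4073 + 2.5454 - 4.9421 = 1.0106 bits


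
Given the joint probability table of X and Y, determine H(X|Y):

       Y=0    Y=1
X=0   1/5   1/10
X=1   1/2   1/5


H(X|Y) = Σ_y p(y) H(X|Y=y)
  p(Y=0) = 7/10, H(X|Y=0) = 0.8631
  p(Y=1) = 3/10, H(X|Y=1) = 0.9183
H(X|Y) = 0.7000×0.8631 + 0.3000×0.9183 = 0.8797 bits


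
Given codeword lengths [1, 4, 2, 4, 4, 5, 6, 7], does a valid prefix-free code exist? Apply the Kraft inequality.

Kraft inequality: Σ 2^(-l_i) ≤ 1 for prefix-free code
Calculating: 2^(-1) + 2^(-4) + 2^(-2) + 2^(-4) + 2^(-4) + 2^(-5) + 2^(-6) + 2^(-7)
= 0.5 + 0.0625 + 0.25 + 0.0625 + 0.0625 + 0.03125 + 0.015625 + 0.0078125
= 0.9922
Since 0.9922 ≤ 1, prefix-free code exists


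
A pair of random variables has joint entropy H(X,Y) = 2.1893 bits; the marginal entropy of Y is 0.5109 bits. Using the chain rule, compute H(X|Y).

Chain rule: H(X,Y) = H(X|Y) + H(Y)
H(X|Y) = H(X,Y) - H(Y) = 2.1893 - 0.5109 = 1.6784 bits


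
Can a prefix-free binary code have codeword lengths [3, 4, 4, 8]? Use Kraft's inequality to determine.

Kraft inequality: Σ 2^(-l_i) ≤ 1 for prefix-free code
Calculating: 2^(-3) + 2^(-4) + 2^(-4) + 2^(-8)
= 0.125 + 0.0625 + 0.0625 + 0.00390625
= 0.2539
Since 0.2539 ≤ 1, prefix-free code exists


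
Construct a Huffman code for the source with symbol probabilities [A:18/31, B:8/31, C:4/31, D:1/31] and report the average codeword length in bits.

Huffman tree construction:
Combine smallest probabilities repeatedly
Resulting codes:
  A: 1 (length 1)
  B: 01 (length 2)
  C: 001 (length 3)
  D: 000 (length 3)
Average length = Σ p(s) × length(s) = 1.5806 bits


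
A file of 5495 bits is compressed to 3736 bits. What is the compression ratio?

Compression ratio = Original / Compressed
= 5495 / 3736 = 1.47:1


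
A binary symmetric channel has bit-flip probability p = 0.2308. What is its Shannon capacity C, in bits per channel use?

For BSC with error probability p:
C = 1 - H(p) where H(p) is binary entropy
H(0.2308) = -0.2308 × log₂(0.2308) - 0.7692 × log₂(0.7692)
H(p) = 0.7794
C = 1 - 0.7794 = 0.2206 bits/use


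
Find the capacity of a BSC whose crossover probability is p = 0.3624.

For BSC with error probability p:
C = 1 - H(p) where H(p) is binary entropy
H(0.3624) = -0.3624 × log₂(0.3624) - 0.6376 × log₂(0.6376)
H(p) = 0.9447
C = 1 - 0.9447 = 0.0553 bits/use


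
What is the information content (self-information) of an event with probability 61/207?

Information content I(x) = -log₂(p(x))
I = -log₂(61/207) = -log₂(0.2947)
I = 1.7627 bits


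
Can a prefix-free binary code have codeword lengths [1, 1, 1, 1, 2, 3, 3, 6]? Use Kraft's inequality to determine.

Kraft inequality: Σ 2^(-l_i) ≤ 1 for prefix-free code
Calculating: 2^(-1) + 2^(-1) + 2^(-1) + 2^(-1) + 2^(-2) + 2^(-3) + 2^(-3) + 2^(-6)
= 0.5 + 0.5 + 0.5 + 0.5 + 0.25 + 0.125 + 0.125 + 0.015625
= 2.5156
Since 2.5156 > 1, prefix-free code does not exist


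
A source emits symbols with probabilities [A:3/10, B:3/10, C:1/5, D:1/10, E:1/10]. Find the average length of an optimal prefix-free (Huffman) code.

Huffman tree construction:
Combine smallest probabilities repeatedly
Resulting codes:
  A: 10 (length 2)
  B: 11 (length 2)
  C: 00 (length 2)
  D: 010 (length 3)
  E: 011 (length 3)
Average length = Σ p(s) × length(s) = 2.2000 bits


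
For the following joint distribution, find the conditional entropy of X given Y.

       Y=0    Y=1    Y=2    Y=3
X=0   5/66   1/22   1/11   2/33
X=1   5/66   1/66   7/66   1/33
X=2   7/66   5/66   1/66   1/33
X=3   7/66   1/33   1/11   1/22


H(X|Y) = Σ_y p(y) H(X|Y=y)
  p(Y=0) = 4/11, H(X|Y=0) = 1.9799
  p(Y=1) = 1/6, H(X|Y=1) = 1.7899
  p(Y=2) = 10/33, H(X|Y=2) = 1.7884
  p(Y=3) = 1/6, H(X|Y=3) = 1.9363
H(X|Y) = 0.3636×1.9799 + 0.1667×1.7899 + 0.3030×1.7884 + 0.1667×1.9363 = 1.8829 bits


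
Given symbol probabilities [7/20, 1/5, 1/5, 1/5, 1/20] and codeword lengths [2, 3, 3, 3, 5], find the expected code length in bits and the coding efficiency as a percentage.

Average length L = Σ p_i × l_i = 2.7500 bits
Entropy H = 2.1394 bits
Efficiency η = H/L × 100% = 77.79%


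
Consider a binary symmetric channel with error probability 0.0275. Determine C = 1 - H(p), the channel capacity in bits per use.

For BSC with error probability p:
C = 1 - H(p) where H(p) is binary entropy
H(0.0275) = -0.0275 × log₂(0.0275) - 0.9725 × log₂(0.9725)
H(p) = 0.1817
C = 1 - 0.1817 = 0.8183 bits/use


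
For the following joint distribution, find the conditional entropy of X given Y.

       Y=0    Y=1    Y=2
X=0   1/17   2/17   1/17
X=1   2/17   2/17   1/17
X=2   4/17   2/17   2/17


H(X|Y) = Σ_y p(y) H(X|Y=y)
  p(Y=0) = 7/17, H(X|Y=0) = 1.3788
  p(Y=1) = 6/17, H(X|Y=1) = 1.5850
  p(Y=2) = 4/17, H(X|Y=2) = 1.5000
H(X|Y) = 0.4118×1.3788 + 0.3529×1.5850 + 0.2353×1.5000 = 1.4801 bits


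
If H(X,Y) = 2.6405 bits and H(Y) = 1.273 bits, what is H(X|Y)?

Chain rule: H(X,Y) = H(X|Y) + H(Y)
H(X|Y) = H(X,Y) - H(Y) = 2.6405 - 1.273 = 1.3675 bits


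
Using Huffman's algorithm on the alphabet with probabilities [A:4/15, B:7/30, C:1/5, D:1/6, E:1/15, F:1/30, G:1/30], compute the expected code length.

Huffman tree construction:
Combine smallest probabilities repeatedly
Resulting codes:
  A: 10 (length 2)
  B: 01 (length 2)
  C: 00 (length 2)
  D: 111 (length 3)
  E: 1100 (length 4)
  F: 11010 (length 5)
  G: 11011 (length 5)
Average length = Σ p(s) × length(s) = 2.5000 bits


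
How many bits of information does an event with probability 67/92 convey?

Information content I(x) = -log₂(p(x))
I = -log₂(67/92) = -log₂(0.7283)
I = 0.4575 bits


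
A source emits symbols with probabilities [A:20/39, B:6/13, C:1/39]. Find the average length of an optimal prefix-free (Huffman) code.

Huffman tree construction:
Combine smallest probabilities repeatedly
Resulting codes:
  A: 1 (length 1)
  B: 01 (length 2)
  C: 00 (length 2)
Average length = Σ p(s) × length(s) = 1.4872 bits


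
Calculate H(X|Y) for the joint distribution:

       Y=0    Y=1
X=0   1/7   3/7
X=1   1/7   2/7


H(X|Y) = Σ_y p(y) H(X|Y=y)
  p(Y=0) = 2/7, H(X|Y=0) = 1.0000
  p(Y=1) = 5/7, H(X|Y=1) = 0.9710
H(X|Y) = 0.2857×1.0000 + 0.7143×0.9710 = 0.9793 bits


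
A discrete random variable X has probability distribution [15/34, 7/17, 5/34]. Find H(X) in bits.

H(X) = -Σ p(x) log₂ p(x)
  -15/34 × log₂(15/34) = 0.5208
  -7/17 × log₂(7/17) = 0.5271
  -5/34 × log₂(5/34) = 0.4067
H(X) = 1.4546 bits


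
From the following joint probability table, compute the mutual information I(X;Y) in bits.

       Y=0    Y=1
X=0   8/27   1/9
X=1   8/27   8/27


H(X) = 0.9751, H(Y) = 0.9751, H(X,Y) = 1.9121
I(X;Y) = H(X) + H(Y) - H(X,Y) = 0.0381 bits


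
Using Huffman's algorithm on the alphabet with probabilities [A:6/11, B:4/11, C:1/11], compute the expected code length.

Huffman tree construction:
Combine smallest probabilities repeatedly
Resulting codes:
  A: 1 (length 1)
  B: 01 (length 2)
  C: 00 (length 2)
Average length = Σ p(s) × length(s) = 1.4545 bits


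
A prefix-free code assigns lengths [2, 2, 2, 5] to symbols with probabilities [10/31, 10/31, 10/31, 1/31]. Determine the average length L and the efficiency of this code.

Average length L = Σ p_i × l_i = 2.0968 bits
Entropy H = 1.7394 bits
Efficiency η = H/L × 100% = 82.96%


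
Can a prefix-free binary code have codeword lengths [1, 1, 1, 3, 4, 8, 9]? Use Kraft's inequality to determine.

Kraft inequality: Σ 2^(-l_i) ≤ 1 for prefix-free code
Calculating: 2^(-1) + 2^(-1) + 2^(-1) + 2^(-3) + 2^(-4) + 2^(-8) + 2^(-9)
= 0.5 + 0.5 + 0.5 + 0.125 + 0.0625 + 0.00390625 + 0.001953125
= 1.6934
Since 1.6934 > 1, prefix-free code does not exist


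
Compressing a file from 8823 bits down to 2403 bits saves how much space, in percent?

Space savings = (1 - Compressed/Original) × 100%
= (1 - 2403/8823) × 100%
= 72.76%


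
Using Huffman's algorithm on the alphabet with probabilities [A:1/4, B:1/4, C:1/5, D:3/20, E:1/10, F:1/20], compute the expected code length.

Huffman tree construction:
Combine smallest probabilities repeatedly
Resulting codes:
  A: 01 (length 2)
  B: 10 (length 2)
  C: 00 (length 2)
  D: 110 (length 3)
  E: 1111 (length 4)
  F: 1110 (length 4)
Average length = Σ p(s) × length(s) = 2.4500 bits


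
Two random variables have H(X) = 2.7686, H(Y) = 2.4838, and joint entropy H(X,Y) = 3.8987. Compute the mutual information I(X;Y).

I(X;Y) = H(X) + H(Y) - H(X,Y)
I(X;Y) = 2.7686 + 2.4838 - 3.8987 = 1.3537 bits


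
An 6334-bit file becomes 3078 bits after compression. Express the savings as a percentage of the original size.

Space savings = (1 - Compressed/Original) × 100%
= (1 - 3078/6334) × 100%
= 51.41%


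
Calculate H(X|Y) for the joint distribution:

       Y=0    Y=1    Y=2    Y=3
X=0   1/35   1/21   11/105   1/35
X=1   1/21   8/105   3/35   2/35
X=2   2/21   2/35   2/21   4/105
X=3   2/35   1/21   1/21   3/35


H(X|Y) = Σ_y p(y) H(X|Y=y)
  p(Y=0) = 8/35, H(X|Y=0) = 1.8727
  p(Y=1) = 8/35, H(X|Y=1) = 1.9713
  p(Y=2) = 1/3, H(X|Y=2) = 1.9461
  p(Y=3) = 22/105, H(X|Y=3) = 1.8779
H(X|Y) = 0.2286×1.8727 + 0.2286×1.9713 + 0.3333×1.9461 + 0.2095×1.8779 = 1.9208 bits


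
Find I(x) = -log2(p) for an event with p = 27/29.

Information content I(x) = -log₂(p(x))
I = -log₂(27/29) = -log₂(0.9310)
I = 0.1031 bits


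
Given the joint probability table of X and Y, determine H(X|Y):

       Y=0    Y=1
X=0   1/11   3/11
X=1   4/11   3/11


H(X|Y) = Σ_y p(y) H(X|Y=y)
  p(Y=0) = 5/11, H(X|Y=0) = 0.7219
  p(Y=1) = 6/11, H(X|Y=1) = 1.0000
H(X|Y) = 0.4545×0.7219 + 0.5455×1.0000 = 0.8736 bits


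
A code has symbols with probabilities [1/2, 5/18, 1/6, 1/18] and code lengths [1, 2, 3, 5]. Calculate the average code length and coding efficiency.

Average length L = Σ p_i × l_i = 1.8333 bits
Entropy H = 1.6758 bits
Efficiency η = H/L × 100% = 91.41%


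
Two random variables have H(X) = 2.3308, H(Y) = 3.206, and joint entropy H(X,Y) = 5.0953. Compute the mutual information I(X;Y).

I(X;Y) = H(X) + H(Y) - H(X,Y)
I(X;Y) = 2.3308 + 3.206 - 5.0953 = 0.4415 bits
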